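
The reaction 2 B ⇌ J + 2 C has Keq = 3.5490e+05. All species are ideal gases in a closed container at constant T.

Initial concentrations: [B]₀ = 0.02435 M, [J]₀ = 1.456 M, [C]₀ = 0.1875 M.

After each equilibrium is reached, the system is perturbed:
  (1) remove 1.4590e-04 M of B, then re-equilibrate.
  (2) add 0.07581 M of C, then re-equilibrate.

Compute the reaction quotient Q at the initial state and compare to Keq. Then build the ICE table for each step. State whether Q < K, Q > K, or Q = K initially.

Q₀ = 86.33 vs Keq = 3.5490e+05 ⇒ Q<K, forward
Step 1:
                   B          J          C
  init       0.02435      1.456     0.1875
  Δ         -0.02392    0.01196    0.02392
  eq      4.2998e-04      1.468     0.2114
  solve Keq expr → x = 0.01196; check Q = 3.5490e+05
Then remove 1.4590e-04 M of B.
Step 2:
                   B          J          C
  init    2.8408e-04      1.468     0.2114
  Δ       1.4559e-04 -7.2797e-05 -1.4559e-04
  eq      4.2968e-04      1.468     0.2113
  solve Keq expr → x = -7.2797e-05; check Q = 3.5490e+05
Then add 0.07581 M of C.
Step 3:
                   B          J          C
  init    4.2968e-04      1.468     0.2871
  Δ       1.5385e-04 -7.6924e-05 -1.5385e-04
  eq      5.8352e-04      1.468     0.2869
  solve Keq expr → x = -7.6924e-05; check Q = 3.5490e+05

Q₀ = 86.33; Q < K (proceeds forward)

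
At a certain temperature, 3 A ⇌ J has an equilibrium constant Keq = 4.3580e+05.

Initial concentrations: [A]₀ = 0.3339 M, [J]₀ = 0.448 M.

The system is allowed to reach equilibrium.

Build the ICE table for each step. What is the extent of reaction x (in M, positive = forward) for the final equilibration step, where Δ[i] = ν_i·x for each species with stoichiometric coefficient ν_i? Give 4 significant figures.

Q₀ = 12.03 vs Keq = 4.3580e+05 ⇒ Q<K, forward
Step 1:
                  A         J
  Initial    0.3339     0.448
  Change    -0.3231    0.1077
  Equil     0.01084    0.5557
  solve Keq expr → x = 0.1077; check Q = 4.3580e+05

x = 0.1077 M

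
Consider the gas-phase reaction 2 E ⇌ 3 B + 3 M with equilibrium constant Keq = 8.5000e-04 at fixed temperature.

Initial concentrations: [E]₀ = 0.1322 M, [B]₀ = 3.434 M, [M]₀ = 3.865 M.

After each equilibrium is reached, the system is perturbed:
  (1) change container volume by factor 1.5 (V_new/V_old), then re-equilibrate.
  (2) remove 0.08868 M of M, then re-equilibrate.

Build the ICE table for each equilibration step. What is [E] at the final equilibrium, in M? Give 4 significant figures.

[E]_eq = 1.44 M

Q₀ = 1.3378e+05 vs Keq = 8.5000e-04 ⇒ Q>K, reverse
Step 1:
                    E           B           M
  init         0.1322       3.434       3.865
  Δ             2.128      -3.192      -3.192
  eq             2.26      0.2423      0.6733
  solve Keq expr → x = -1.064; check Q = 8.5000e-04
Then change container volume by factor 1.5 (V_new/V_old).
Step 2:
                    E           B           M
  init          1.507      0.1615      0.4489
  Δ          -0.04817     0.07225     0.07225
  eq            1.459      0.2338      0.5211
  solve Keq expr → x = 0.02408; check Q = 8.5000e-04
Then remove 0.08868 M of M.
Step 3:
                    E           B           M
  init          1.459      0.2338      0.4324
  Δ          -0.01889     0.02833     0.02833
  eq             1.44      0.2621      0.4608
  solve Keq expr → x = 0.009444; check Q = 8.5000e-04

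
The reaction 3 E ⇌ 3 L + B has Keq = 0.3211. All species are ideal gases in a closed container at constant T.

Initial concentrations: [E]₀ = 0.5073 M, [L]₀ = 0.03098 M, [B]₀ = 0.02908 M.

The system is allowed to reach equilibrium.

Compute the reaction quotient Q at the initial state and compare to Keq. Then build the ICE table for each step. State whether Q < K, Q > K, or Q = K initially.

Q₀ = 6.6228e-06; Q < K (proceeds forward)

Q₀ = 6.6228e-06 vs Keq = 0.3211 ⇒ Q<K, forward
Step 1:
                  E         L         B
  Initial    0.5073   0.03098   0.02908
  Change    -0.2809    0.2809   0.09365
  Equil      0.2264    0.3119    0.1227
  solve Keq expr → x = 0.09365; check Q = 0.3211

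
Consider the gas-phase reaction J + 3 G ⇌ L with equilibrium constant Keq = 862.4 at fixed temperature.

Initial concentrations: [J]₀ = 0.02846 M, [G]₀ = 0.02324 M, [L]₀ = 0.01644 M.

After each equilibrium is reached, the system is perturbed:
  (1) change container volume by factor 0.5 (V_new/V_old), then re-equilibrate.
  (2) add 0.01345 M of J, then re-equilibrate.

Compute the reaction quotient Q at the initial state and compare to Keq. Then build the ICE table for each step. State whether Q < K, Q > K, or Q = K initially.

Q₀ = 4.6021e+04 vs Keq = 862.4 ⇒ Q>K, reverse
Step 1:
                  J         G         L
  I         0.02846   0.02324   0.01644
  C         0.01071   0.03212  -0.01071
  E         0.03917   0.05536  0.005732
  solve Keq expr → x = -0.01071; check Q = 862.4
Then change container volume by factor 0.5 (V_new/V_old).
Step 2:
                  J         G         L
  I         0.07834    0.1107   0.01146
  C         -0.0121  -0.03629    0.0121
  E         0.06624   0.07444   0.02356
  solve Keq expr → x = 0.0121; check Q = 862.4
Then add 0.01345 M of J.
Step 3:
                  J         G         L
  I         0.07969   0.07444   0.02356
  C        -0.00104 -0.003121   0.00104
  E         0.07865   0.07132    0.0246
  solve Keq expr → x = 0.00104; check Q = 862.4

Q₀ = 4.6021e+04; Q > K (proceeds reverse)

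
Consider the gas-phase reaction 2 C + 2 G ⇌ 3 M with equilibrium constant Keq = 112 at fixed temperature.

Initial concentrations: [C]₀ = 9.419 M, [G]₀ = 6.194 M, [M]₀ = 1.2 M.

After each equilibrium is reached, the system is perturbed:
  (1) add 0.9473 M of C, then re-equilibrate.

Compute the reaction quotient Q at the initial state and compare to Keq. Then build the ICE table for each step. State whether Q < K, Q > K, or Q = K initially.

Q₀ = 5.0768e-04; Q < K (proceeds forward)

Q₀ = 5.0768e-04 vs Keq = 112 ⇒ Q<K, forward
Step 1:
                  C         G         M
  init        9.419     6.194       1.2
  Δ          -5.495    -5.495     8.243
  eq          3.924    0.6988     9.443
  solve Keq expr → x = 2.748; check Q = 112
Then add 0.9473 M of C.
Step 2:
                  C         G         M
  init        4.871    0.6988     9.443
  Δ         -0.1082   -0.1082    0.1623
  eq          4.763    0.5906     9.605
  solve Keq expr → x = 0.0541; check Q = 112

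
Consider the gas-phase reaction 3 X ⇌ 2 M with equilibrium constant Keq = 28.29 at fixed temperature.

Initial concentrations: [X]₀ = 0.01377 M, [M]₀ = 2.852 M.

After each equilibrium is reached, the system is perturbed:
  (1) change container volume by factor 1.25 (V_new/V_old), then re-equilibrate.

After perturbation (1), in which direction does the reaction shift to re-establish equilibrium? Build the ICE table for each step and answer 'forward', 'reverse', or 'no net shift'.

Direction: reverse

Q₀ = 3.1153e+06 vs Keq = 28.29 ⇒ Q>K, reverse
Step 1:
                   X          M
  Initial    0.01377      2.852
  Change      0.5847    -0.3898
  Equil       0.5984      2.462
  solve Keq expr → x = -0.1949; check Q = 28.29
Then change container volume by factor 1.25 (V_new/V_old).
Step 2:
                   X          M
  Initial     0.4787       1.97
  Change     0.03311   -0.02207
  Equil       0.5118      1.948
  solve Keq expr → x = -0.01104; check Q = 28.29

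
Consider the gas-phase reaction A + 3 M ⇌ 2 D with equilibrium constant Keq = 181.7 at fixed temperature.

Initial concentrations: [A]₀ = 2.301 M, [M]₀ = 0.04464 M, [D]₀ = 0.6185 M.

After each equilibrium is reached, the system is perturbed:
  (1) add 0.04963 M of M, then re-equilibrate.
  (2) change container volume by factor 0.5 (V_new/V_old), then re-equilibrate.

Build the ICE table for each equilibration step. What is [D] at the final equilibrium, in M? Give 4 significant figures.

Q₀ = 1869 vs Keq = 181.7 ⇒ Q>K, reverse
Step 1:
                    A           M           D
  I             2.301     0.04464      0.6185
  C           0.01626     0.04879    -0.03253
  E             2.317     0.09343       0.586
  solve Keq expr → x = -0.01626; check Q = 181.7
Then add 0.04963 M of M.
Step 2:
                    A           M           D
  I             2.317      0.1431       0.586
  C          -0.01539    -0.04617     0.03078
  E             2.302     0.09689      0.6168
  solve Keq expr → x = 0.01539; check Q = 181.7
Then change container volume by factor 0.5 (V_new/V_old).
Step 3:
                    A           M           D
  I             4.604      0.1938       1.234
  C          -0.02283     -0.0685     0.04567
  E             4.581      0.1253       1.279
  solve Keq expr → x = 0.02283; check Q = 181.7

[D]_eq = 1.279 M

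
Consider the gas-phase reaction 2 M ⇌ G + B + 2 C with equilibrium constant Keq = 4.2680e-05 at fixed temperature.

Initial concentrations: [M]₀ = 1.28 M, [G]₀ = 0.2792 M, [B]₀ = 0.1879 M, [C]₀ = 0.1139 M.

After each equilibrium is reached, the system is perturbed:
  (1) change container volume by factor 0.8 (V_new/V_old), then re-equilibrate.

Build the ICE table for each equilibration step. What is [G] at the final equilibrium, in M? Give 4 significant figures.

Q₀ = 4.1540e-04 vs Keq = 4.2680e-05 ⇒ Q>K, reverse
Step 1:
                   M          G          B          C
  init          1.28     0.2792     0.1879     0.1139
  Δ          0.06849   -0.03425   -0.03425   -0.06849
  eq           1.348      0.245     0.1537    0.04541
  solve Keq expr → x = -0.03425; check Q = 4.2680e-05
Then change container volume by factor 0.8 (V_new/V_old).
Step 2:
                   M          G          B          C
  init         1.686     0.3062     0.1921    0.05676
  Δ          0.01008  -0.005042  -0.005042   -0.01008
  eq           1.696     0.3012      0.187    0.04668
  solve Keq expr → x = -0.005042; check Q = 4.2680e-05

[G]_eq = 0.3012 M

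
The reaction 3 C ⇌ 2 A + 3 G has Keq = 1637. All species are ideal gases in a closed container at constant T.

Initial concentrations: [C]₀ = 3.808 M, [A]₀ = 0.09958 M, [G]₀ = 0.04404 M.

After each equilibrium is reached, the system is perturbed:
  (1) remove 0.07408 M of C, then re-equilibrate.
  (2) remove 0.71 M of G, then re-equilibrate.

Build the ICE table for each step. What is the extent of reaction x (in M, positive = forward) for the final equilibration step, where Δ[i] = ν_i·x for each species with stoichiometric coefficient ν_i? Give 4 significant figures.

x = 0.02834 M

Q₀ = 1.5339e-08 vs Keq = 1637 ⇒ Q<K, forward
Step 1:
                   C          A          G
  init         3.808    0.09958    0.04404
  Δ           -3.311      2.207      3.311
  eq           0.497      2.307      3.355
  solve Keq expr → x = 1.104; check Q = 1637
Then remove 0.07408 M of C.
Step 2:
                   C          A          G
  init        0.4229      2.307      3.355
  Δ          0.05962   -0.03975   -0.05962
  eq          0.4826      2.267      3.295
  solve Keq expr → x = -0.01987; check Q = 1637
Then remove 0.71 M of G.
Step 3:
                   C          A          G
  init        0.4826      2.267      2.585
  Δ         -0.08503    0.05668    0.08503
  eq          0.3975      2.324       2.67
  solve Keq expr → x = 0.02834; check Q = 1637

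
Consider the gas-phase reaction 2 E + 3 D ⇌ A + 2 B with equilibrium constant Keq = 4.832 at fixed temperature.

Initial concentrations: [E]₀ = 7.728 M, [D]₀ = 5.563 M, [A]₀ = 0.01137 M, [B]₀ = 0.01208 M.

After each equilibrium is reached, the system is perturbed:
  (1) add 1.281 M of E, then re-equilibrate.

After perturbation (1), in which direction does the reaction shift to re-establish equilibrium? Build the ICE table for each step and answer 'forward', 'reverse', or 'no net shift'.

Direction: forward

Q₀ = 1.6137e-10 vs Keq = 4.832 ⇒ Q<K, forward
Step 1:
                    E           D           A           B
  I             7.728       5.563     0.01137     0.01208
  C             -3.32       -4.98        1.66        3.32
  E             4.408      0.5826       1.672       3.332
  solve Keq expr → x = 1.66; check Q = 4.832
Then add 1.281 M of E.
Step 2:
                    E           D           A           B
  I             5.689      0.5826       1.672       3.332
  C           -0.0534     -0.0801      0.0267      0.0534
  E             5.635      0.5025       1.698       3.386
  solve Keq expr → x = 0.0267; check Q = 4.832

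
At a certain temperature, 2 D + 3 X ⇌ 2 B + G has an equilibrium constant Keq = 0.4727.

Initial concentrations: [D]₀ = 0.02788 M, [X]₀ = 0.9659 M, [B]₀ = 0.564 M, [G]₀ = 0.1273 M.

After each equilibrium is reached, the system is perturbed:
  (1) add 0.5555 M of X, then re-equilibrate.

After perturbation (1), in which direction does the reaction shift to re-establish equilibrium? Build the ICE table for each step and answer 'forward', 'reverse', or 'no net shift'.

Q₀ = 57.81 vs Keq = 0.4727 ⇒ Q>K, reverse
Step 1:
                    D           X           B           G
  init        0.02788      0.9659       0.564      0.1273
  Δ            0.1146      0.1719     -0.1146     -0.0573
  eq           0.1425       1.138      0.4494        0.07
  solve Keq expr → x = -0.0573; check Q = 0.4727
Then add 0.5555 M of X.
Step 2:
                    D           X           B           G
  init         0.1425       1.693      0.4494        0.07
  Δ          -0.04011    -0.06017     0.04011     0.02006
  eq           0.1024       1.633      0.4895     0.09005
  solve Keq expr → x = 0.02006; check Q = 0.4727

Direction: forward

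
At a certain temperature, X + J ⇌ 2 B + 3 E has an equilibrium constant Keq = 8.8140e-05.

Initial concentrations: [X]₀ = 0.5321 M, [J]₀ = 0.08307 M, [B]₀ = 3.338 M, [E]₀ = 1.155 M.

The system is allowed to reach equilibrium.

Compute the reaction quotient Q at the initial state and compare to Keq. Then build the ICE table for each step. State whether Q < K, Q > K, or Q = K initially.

Q₀ = 388.4; Q > K (proceeds reverse)

Q₀ = 388.4 vs Keq = 8.8140e-05 ⇒ Q>K, reverse
Step 1:
                    X           J           B           E
  init         0.5321     0.08307       3.338       1.155
  Δ            0.3791      0.3791     -0.7582      -1.137
  eq           0.9112      0.4622        2.58     0.01773
  solve Keq expr → x = -0.3791; check Q = 8.8140e-05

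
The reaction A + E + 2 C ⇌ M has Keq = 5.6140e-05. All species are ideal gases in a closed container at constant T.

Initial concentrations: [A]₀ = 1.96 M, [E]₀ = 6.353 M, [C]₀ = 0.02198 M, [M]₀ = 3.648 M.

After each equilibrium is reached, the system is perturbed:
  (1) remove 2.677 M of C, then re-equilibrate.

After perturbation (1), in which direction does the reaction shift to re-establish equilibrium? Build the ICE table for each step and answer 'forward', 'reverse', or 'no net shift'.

Q₀ = 606.4 vs Keq = 5.6140e-05 ⇒ Q>K, reverse
Step 1:
                   A          E          C          M
  I             1.96      6.353    0.02198      3.648
  C            3.499      3.499      6.998     -3.499
  E            5.459      9.852       7.02     0.1488
  solve Keq expr → x = -3.499; check Q = 5.6140e-05
Then remove 2.677 M of C.
Step 2:
                   A          E          C          M
  I            5.459      9.852      4.343     0.1488
  C          0.08576    0.08576     0.1715   -0.08576
  E            5.545      9.938      4.515    0.06306
  solve Keq expr → x = -0.08576; check Q = 5.6140e-05

Direction: reverse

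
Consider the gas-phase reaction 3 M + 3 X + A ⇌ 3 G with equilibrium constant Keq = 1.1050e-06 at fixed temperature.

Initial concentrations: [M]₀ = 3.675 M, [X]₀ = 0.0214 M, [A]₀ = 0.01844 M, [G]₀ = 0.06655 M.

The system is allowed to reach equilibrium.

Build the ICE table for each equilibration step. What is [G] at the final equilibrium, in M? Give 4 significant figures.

Q₀ = 32.86 vs Keq = 1.1050e-06 ⇒ Q>K, reverse
Step 1:
                   M          X          A          G
  I            3.675     0.0214    0.01844    0.06655
  C           0.0654     0.0654     0.0218    -0.0654
  E             3.74     0.0868    0.04024    0.00115
  solve Keq expr → x = -0.0218; check Q = 1.1050e-06

[G]_eq = 0.00115 M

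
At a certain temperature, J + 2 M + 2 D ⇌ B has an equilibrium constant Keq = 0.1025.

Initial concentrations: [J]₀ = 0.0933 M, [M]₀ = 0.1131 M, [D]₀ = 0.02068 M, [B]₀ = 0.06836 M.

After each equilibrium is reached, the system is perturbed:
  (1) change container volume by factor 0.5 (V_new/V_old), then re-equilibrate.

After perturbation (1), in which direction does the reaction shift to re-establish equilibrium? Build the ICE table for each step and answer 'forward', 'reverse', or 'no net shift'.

Q₀ = 1.3394e+05 vs Keq = 0.1025 ⇒ Q>K, reverse
Step 1:
                   J          M          D          B
  I           0.0933     0.1131    0.02068    0.06836
  C          0.06833     0.1367     0.1367   -0.06833
  E           0.1616     0.2498     0.1573 2.5589e-05
  solve Keq expr → x = -0.06833; check Q = 0.1025
Then change container volume by factor 0.5 (V_new/V_old).
Step 2:
                   J          M          D          B
  I           0.3233     0.4995     0.3147 5.1179e-05
  C       -7.5310e-04  -0.001506  -0.001506 7.5310e-04
  E           0.3225      0.498     0.3132 8.0428e-04
  solve Keq expr → x = 7.5310e-04; check Q = 0.1025

Direction: forward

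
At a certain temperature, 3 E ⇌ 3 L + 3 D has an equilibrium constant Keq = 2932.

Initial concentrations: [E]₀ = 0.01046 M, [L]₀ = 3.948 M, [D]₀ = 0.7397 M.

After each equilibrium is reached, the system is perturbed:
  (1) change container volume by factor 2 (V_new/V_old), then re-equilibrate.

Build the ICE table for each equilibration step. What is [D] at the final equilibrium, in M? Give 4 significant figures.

[D]_eq = 0.3304 M

Q₀ = 2.1762e+07 vs Keq = 2932 ⇒ Q>K, reverse
Step 1:
                   E          L          D
  I          0.01046      3.948     0.7397
  C            0.147     -0.147     -0.147
  E           0.1574      3.801     0.5927
  solve Keq expr → x = -0.04899; check Q = 2932
Then change container volume by factor 2 (V_new/V_old).
Step 2:
                   E          L          D
  I          0.07871      1.901     0.2964
  C         -0.03405    0.03405    0.03405
  E          0.04466      1.935     0.3304
  solve Keq expr → x = 0.01135; check Q = 2932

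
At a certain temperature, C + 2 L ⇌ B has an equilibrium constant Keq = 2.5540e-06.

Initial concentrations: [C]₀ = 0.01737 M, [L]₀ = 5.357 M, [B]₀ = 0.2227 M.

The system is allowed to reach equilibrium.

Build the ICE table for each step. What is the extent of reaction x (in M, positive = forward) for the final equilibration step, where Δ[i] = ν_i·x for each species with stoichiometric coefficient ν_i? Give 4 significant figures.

Q₀ = 0.4468 vs Keq = 2.5540e-06 ⇒ Q>K, reverse
Step 1:
                  C         L         B
  init      0.01737     5.357    0.2227
  Δ          0.2227    0.4454   -0.2227
  eq           0.24     5.802 2.0641e-05
  solve Keq expr → x = -0.2227; check Q = 2.5540e-06

x = -0.2227 M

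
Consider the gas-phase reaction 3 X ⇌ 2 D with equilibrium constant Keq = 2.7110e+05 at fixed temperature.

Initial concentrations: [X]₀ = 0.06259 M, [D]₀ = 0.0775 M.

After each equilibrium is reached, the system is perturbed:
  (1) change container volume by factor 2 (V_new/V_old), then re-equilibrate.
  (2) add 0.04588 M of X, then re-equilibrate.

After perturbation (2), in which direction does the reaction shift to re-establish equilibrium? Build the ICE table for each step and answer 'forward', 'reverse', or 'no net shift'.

Q₀ = 24.5 vs Keq = 2.7110e+05 ⇒ Q<K, forward
Step 1:
                   X          D
  Initial    0.06259     0.0775
  Change     -0.0589    0.03927
  Equil     0.003691     0.1168
  solve Keq expr → x = 0.01963; check Q = 2.7110e+05
Then change container volume by factor 2 (V_new/V_old).
Step 2:
                   X          D
  Initial   0.001846    0.05838
  Change  4.7136e-04 -3.1424e-04
  Equil     0.002317    0.05807
  solve Keq expr → x = -1.5712e-04; check Q = 2.7110e+05
Then add 0.04588 M of X.
Step 3:
                   X          D
  Initial     0.0482    0.05807
  Change    -0.04514    0.03009
  Equil     0.003061    0.08816
  solve Keq expr → x = 0.01505; check Q = 2.7110e+05

Direction: forward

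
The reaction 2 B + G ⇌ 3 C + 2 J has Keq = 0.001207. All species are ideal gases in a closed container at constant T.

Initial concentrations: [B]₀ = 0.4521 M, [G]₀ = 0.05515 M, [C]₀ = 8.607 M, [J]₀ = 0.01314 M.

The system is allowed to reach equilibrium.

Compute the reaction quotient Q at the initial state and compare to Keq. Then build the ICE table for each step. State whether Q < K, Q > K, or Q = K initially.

Q₀ = 9.766 vs Keq = 0.001207 ⇒ Q>K, reverse
Step 1:
                  B         G         C         J
  Initial    0.4521   0.05515     8.607   0.01314
  Change    0.01298   0.00649  -0.01947  -0.01298
  Equil      0.4651   0.06164     8.588 1.5941e-04
  solve Keq expr → x = -0.00649; check Q = 0.001207

Q₀ = 9.766; Q > K (proceeds reverse)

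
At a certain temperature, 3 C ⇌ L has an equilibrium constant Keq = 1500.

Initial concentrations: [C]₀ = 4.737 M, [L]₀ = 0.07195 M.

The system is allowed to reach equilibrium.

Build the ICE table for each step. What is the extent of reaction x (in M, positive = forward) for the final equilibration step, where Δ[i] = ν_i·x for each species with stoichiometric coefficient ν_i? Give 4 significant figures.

x = 1.545 M

Q₀ = 6.7689e-04 vs Keq = 1500 ⇒ Q<K, forward
Step 1:
                   C          L
  Initial      4.737    0.07195
  Change      -4.634      1.545
  Equil       0.1025      1.617
  solve Keq expr → x = 1.545; check Q = 1500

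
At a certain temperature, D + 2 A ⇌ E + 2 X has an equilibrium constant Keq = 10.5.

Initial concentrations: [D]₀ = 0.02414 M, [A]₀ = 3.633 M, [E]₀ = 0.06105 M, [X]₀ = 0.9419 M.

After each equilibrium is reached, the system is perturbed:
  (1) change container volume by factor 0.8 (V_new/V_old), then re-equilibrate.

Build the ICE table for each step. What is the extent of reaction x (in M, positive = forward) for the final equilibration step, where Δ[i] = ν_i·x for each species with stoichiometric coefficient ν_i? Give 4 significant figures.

Q₀ = 0.17 vs Keq = 10.5 ⇒ Q<K, forward
Step 1:
                   D          A          E          X
  Initial    0.02414      3.633    0.06105     0.9419
  Change    -0.02353   -0.04705    0.02353    0.04705
  Equil   6.1265e-04      3.586    0.08458      0.989
  solve Keq expr → x = 0.02353; check Q = 10.5
Then change container volume by factor 0.8 (V_new/V_old).
Step 2:
                   D          A          E          X
  Initial 7.6581e-04      4.482     0.1057      1.236
  Change           0          0          0          0
  Equil   7.6581e-04      4.482     0.1057      1.236
  solve Keq expr → x = 0; check Q = 10.5

x = 0 M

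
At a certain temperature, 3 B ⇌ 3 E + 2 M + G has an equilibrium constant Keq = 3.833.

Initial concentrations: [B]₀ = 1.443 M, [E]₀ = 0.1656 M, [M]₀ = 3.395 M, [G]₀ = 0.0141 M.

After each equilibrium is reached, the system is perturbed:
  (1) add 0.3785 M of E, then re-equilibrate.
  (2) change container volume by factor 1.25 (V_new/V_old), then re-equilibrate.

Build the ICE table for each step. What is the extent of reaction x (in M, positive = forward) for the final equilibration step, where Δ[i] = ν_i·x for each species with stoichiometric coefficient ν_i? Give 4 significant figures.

Q₀ = 2.4563e-04 vs Keq = 3.833 ⇒ Q<K, forward
Step 1:
                  B         E         M         G
  init        1.443    0.1656     3.395    0.0141
  Δ         -0.6544    0.6544    0.4363    0.2181
  eq         0.7886      0.82     3.831    0.2322
  solve Keq expr → x = 0.2181; check Q = 3.833
Then add 0.3785 M of E.
Step 2:
                  B         E         M         G
  init       0.7886     1.199     3.831    0.2322
  Δ          0.1402   -0.1402  -0.09349  -0.04675
  eq         0.9288     1.058     3.738    0.1855
  solve Keq expr → x = -0.04675; check Q = 3.833
Then change container volume by factor 1.25 (V_new/V_old).
Step 3:
                  B         E         M         G
  init       0.7431    0.8466      2.99    0.1484
  Δ        -0.06577   0.06577   0.04385   0.02192
  eq         0.6773    0.9124     3.034    0.1703
  solve Keq expr → x = 0.02192; check Q = 3.833

x = 0.02192 M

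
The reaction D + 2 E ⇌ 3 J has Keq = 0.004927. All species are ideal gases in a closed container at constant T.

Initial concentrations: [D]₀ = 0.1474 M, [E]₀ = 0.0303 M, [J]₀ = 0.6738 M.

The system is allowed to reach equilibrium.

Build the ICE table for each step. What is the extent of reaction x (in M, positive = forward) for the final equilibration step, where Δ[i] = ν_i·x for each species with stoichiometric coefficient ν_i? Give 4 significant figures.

Q₀ = 2261 vs Keq = 0.004927 ⇒ Q>K, reverse
Step 1:
                    D           E           J
  Initial      0.1474      0.0303      0.6738
  Change       0.2017      0.4034     -0.6051
  Equil        0.3491      0.4337     0.06865
  solve Keq expr → x = -0.2017; check Q = 0.004927

x = -0.2017 M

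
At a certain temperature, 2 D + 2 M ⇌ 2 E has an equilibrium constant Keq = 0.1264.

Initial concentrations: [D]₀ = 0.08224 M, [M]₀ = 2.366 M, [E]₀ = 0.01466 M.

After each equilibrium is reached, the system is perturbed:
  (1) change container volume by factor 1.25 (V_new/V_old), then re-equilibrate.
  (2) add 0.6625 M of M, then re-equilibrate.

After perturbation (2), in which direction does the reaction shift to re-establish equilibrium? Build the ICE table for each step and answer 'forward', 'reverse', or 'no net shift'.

Direction: forward

Q₀ = 0.005676 vs Keq = 0.1264 ⇒ Q<K, forward
Step 1:
                   D          M          E
  I          0.08224      2.366    0.01466
  C         -0.02931   -0.02931    0.02931
  E          0.05293      2.337    0.04397
  solve Keq expr → x = 0.01466; check Q = 0.1264
Then change container volume by factor 1.25 (V_new/V_old).
Step 2:
                   D          M          E
  I          0.04234      1.869    0.03518
  C         0.004185   0.004185  -0.004185
  E          0.04653      1.874    0.03099
  solve Keq expr → x = -0.002092; check Q = 0.1264
Then add 0.6625 M of M.
Step 3:
                   D          M          E
  I          0.04653      2.536    0.03099
  C        -0.005719  -0.005719   0.005719
  E          0.04081       2.53    0.03671
  solve Keq expr → x = 0.00286; check Q = 0.1264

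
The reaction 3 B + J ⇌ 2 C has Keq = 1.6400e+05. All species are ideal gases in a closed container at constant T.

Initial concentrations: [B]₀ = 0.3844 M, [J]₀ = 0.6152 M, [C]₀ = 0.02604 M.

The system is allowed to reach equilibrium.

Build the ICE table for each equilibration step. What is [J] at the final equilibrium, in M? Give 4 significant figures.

[J]_eq = 0.4903 M

Q₀ = 0.01941 vs Keq = 1.6400e+05 ⇒ Q<K, forward
Step 1:
                    B           J           C
  I            0.3844      0.6152     0.02604
  C           -0.3746     -0.1249      0.2497
  E          0.009815      0.4903      0.2758
  solve Keq expr → x = 0.1249; check Q = 1.6400e+05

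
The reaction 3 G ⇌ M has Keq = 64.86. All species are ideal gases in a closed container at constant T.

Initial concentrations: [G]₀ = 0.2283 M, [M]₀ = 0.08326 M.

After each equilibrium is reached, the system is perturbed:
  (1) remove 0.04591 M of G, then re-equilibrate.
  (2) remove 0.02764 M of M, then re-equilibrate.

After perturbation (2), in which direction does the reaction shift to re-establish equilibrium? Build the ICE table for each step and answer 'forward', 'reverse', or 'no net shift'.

Direction: forward

Q₀ = 6.997 vs Keq = 64.86 ⇒ Q<K, forward
Step 1:
                  G         M
  init       0.2283   0.08326
  Δ          -0.106   0.03534
  eq         0.1223    0.1186
  solve Keq expr → x = 0.03534; check Q = 64.86
Then remove 0.04591 M of G.
Step 2:
                  G         M
  init      0.07637    0.1186
  Δ         0.04102  -0.01367
  eq         0.1174    0.1049
  solve Keq expr → x = -0.01367; check Q = 64.86
Then remove 0.02764 M of M.
Step 3:
                  G         M
  init       0.1174   0.07729
  Δ       -0.009888  0.003296
  eq         0.1075   0.08058
  solve Keq expr → x = 0.003296; check Q = 64.86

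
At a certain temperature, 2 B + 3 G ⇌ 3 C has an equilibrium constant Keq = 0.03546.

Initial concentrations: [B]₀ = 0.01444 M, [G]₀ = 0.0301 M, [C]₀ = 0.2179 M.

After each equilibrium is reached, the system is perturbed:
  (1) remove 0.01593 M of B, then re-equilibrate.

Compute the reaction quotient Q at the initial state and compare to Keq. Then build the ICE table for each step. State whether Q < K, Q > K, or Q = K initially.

Q₀ = 1.8194e+06 vs Keq = 0.03546 ⇒ Q>K, reverse
Step 1:
                  B         G         C
  I         0.01444    0.0301    0.2179
  C          0.1315    0.1972   -0.1972
  E          0.1459    0.2273    0.0207
  solve Keq expr → x = -0.06573; check Q = 0.03546
Then remove 0.01593 M of B.
Step 2:
                  B         G         C
  I            0.13    0.2273    0.0207
  C       8.8991e-04  0.001335 -0.001335
  E          0.1309    0.2286   0.01936
  solve Keq expr → x = -4.4495e-04; check Q = 0.03546

Q₀ = 1.8194e+06; Q > K (proceeds reverse)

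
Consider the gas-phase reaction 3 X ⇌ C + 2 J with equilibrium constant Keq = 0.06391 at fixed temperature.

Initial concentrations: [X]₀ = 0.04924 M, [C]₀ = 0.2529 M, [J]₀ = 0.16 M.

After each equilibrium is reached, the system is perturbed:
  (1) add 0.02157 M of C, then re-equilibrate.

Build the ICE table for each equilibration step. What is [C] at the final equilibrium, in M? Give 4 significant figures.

Q₀ = 54.23 vs Keq = 0.06391 ⇒ Q>K, reverse
Step 1:
                  X         C         J
  Initial   0.04924    0.2529      0.16
  Change     0.1592  -0.05308   -0.1062
  Equil      0.2085    0.1998   0.05384
  solve Keq expr → x = -0.05308; check Q = 0.06391
Then add 0.02157 M of C.
Step 2:
                  X         C         J
  Initial    0.2085    0.2214   0.05384
  Change   0.002502 -8.3401e-04 -0.001668
  Equil       0.211    0.2206   0.05217
  solve Keq expr → x = -8.3401e-04; check Q = 0.06391

[C]_eq = 0.2206 M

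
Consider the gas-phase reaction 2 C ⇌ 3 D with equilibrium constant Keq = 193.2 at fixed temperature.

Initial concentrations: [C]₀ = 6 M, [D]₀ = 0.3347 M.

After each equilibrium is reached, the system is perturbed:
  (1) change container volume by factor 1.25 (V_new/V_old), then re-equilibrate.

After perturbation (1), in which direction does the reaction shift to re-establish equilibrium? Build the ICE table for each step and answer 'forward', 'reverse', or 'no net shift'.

Direction: forward

Q₀ = 0.001042 vs Keq = 193.2 ⇒ Q<K, forward
Step 1:
                    C           D
  I                 6      0.3347
  C              -4.6         6.9
  E               1.4       7.235
  solve Keq expr → x = 2.3; check Q = 193.2
Then change container volume by factor 1.25 (V_new/V_old).
Step 2:
                    C           D
  I              1.12       5.788
  C          -0.08497      0.1275
  E             1.035       5.915
  solve Keq expr → x = 0.04248; check Q = 193.2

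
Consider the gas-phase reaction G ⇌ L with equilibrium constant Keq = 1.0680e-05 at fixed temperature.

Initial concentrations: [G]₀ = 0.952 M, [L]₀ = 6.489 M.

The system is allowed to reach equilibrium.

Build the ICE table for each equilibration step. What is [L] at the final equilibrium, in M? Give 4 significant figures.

Q₀ = 6.816 vs Keq = 1.0680e-05 ⇒ Q>K, reverse
Step 1:
                   G          L
  Initial      0.952      6.489
  Change       6.489     -6.489
  Equil        7.441 7.9469e-05
  solve Keq expr → x = -6.489; check Q = 1.0680e-05

[L]_eq = 7.9469e-05 M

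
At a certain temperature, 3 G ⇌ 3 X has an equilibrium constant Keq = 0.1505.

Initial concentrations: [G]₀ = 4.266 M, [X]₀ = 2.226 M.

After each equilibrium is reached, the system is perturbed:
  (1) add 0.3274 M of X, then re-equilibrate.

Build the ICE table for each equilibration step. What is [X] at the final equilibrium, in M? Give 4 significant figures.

[X]_eq = 2.368 M

Q₀ = 0.1421 vs Keq = 0.1505 ⇒ Q<K, forward
Step 1:
                  G         X
  I           4.266     2.226
  C        -0.02818   0.02818
  E           4.238     2.254
  solve Keq expr → x = 0.009393; check Q = 0.1505
Then add 0.3274 M of X.
Step 2:
                  G         X
  I           4.238     2.582
  C          0.2137   -0.2137
  E           4.452     2.368
  solve Keq expr → x = -0.07124; check Q = 0.1505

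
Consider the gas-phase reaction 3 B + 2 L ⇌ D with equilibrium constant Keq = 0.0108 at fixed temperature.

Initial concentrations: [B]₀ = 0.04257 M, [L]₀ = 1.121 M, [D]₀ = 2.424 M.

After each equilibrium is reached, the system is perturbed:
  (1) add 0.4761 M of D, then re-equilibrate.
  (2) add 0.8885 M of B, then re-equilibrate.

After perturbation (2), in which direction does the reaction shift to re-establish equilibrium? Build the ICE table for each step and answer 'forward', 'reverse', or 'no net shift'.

Direction: forward

Q₀ = 2.5004e+04 vs Keq = 0.0108 ⇒ Q>K, reverse
Step 1:
                    B           L           D
  Initial     0.04257       1.121       2.424
  Change        2.577       1.718      -0.859
  Equil          2.62       2.839       1.565
  solve Keq expr → x = -0.859; check Q = 0.0108
Then add 0.4761 M of D.
Step 2:
                    B           L           D
  Initial        2.62       2.839       2.041
  Change       0.1527      0.1018    -0.05089
  Equil         2.772       2.941        1.99
  solve Keq expr → x = -0.05089; check Q = 0.0108
Then add 0.8885 M of B.
Step 3:
                    B           L           D
  Initial       3.661       2.941        1.99
  Change      -0.5446     -0.3631      0.1815
  Equil         3.116       2.578       2.172
  solve Keq expr → x = 0.1815; check Q = 0.0108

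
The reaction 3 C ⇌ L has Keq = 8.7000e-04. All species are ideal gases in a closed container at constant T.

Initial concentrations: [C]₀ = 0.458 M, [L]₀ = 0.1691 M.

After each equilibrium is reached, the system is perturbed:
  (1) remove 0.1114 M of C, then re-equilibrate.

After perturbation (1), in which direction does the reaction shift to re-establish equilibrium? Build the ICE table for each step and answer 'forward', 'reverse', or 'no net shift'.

Direction: reverse

Q₀ = 1.76 vs Keq = 8.7000e-04 ⇒ Q>K, reverse
Step 1:
                   C          L
  init         0.458     0.1691
  Δ            0.505    -0.1683
  eq           0.963 7.7688e-04
  solve Keq expr → x = -0.1683; check Q = 8.7000e-04
Then remove 0.1114 M of C.
Step 2:
                   C          L
  init        0.8516 7.7688e-04
  Δ       7.1483e-04 -2.3828e-04
  eq          0.8523 5.3861e-04
  solve Keq expr → x = -2.3828e-04; check Q = 8.7000e-04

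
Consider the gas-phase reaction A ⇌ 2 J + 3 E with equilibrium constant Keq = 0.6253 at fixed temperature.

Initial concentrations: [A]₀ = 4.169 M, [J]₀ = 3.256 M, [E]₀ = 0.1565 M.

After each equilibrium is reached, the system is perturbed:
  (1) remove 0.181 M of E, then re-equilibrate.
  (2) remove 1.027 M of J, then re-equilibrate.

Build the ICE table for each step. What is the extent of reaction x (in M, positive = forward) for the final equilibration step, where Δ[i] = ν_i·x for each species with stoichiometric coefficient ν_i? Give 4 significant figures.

x = 0.0412 M

Q₀ = 0.009747 vs Keq = 0.6253 ⇒ Q<K, forward
Step 1:
                  A         J         E
  init        4.169     3.256    0.1565
  Δ          -0.143     0.286     0.429
  eq          4.026     3.542    0.5855
  solve Keq expr → x = 0.143; check Q = 0.6253
Then remove 0.181 M of E.
Step 2:
                  A         J         E
  init        4.026     3.542    0.4045
  Δ        -0.05548     0.111    0.1664
  eq          3.971     3.653    0.5709
  solve Keq expr → x = 0.05548; check Q = 0.6253
Then remove 1.027 M of J.
Step 3:
                  A         J         E
  init        3.971     2.626    0.5709
  Δ         -0.0412    0.0824    0.1236
  eq          3.929     2.708    0.6945
  solve Keq expr → x = 0.0412; check Q = 0.6253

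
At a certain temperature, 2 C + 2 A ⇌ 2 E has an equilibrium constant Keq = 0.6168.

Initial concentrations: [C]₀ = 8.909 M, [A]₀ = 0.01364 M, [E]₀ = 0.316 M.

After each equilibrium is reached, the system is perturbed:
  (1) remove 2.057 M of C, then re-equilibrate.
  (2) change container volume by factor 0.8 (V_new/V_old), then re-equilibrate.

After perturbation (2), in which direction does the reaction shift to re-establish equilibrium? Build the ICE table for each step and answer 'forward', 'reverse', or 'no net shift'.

Q₀ = 6.762 vs Keq = 0.6168 ⇒ Q>K, reverse
Step 1:
                  C         A         E
  Initial     8.909   0.01364     0.316
  Change    0.02747   0.02747  -0.02747
  Equil       8.936   0.04111    0.2885
  solve Keq expr → x = -0.01374; check Q = 0.6168
Then remove 2.057 M of C.
Step 2:
                  C         A         E
  Initial     6.879   0.04111    0.2885
  Change    0.01031   0.01031  -0.01031
  Equil        6.89   0.05142    0.2782
  solve Keq expr → x = -0.005154; check Q = 0.6168
Then change container volume by factor 0.8 (V_new/V_old).
Step 3:
                  C         A         E
  Initial     8.612   0.06427    0.3478
  Change   -0.01114  -0.01114   0.01114
  Equil       8.601   0.05313    0.3589
  solve Keq expr → x = 0.005569; check Q = 0.6168

Direction: forward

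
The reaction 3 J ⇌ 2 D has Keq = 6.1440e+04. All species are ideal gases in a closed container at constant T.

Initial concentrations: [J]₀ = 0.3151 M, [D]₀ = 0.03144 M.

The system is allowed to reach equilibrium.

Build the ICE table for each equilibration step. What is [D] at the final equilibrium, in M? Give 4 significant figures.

[D]_eq = 0.2351 M

Q₀ = 0.0316 vs Keq = 6.1440e+04 ⇒ Q<K, forward
Step 1:
                    J           D
  init         0.3151     0.03144
  Δ           -0.3054      0.2036
  eq         0.009653      0.2351
  solve Keq expr → x = 0.1018; check Q = 6.1440e+04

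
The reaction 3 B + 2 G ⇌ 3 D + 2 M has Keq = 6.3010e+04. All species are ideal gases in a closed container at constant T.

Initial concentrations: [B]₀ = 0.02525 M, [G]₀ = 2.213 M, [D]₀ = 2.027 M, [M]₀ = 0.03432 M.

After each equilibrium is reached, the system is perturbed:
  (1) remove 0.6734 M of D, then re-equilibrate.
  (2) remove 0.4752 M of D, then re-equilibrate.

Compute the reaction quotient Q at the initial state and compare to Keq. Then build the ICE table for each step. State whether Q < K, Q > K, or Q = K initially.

Q₀ = 124.4; Q < K (proceeds forward)

Q₀ = 124.4 vs Keq = 6.3010e+04 ⇒ Q<K, forward
Step 1:
                    B           G           D           M
  Initial     0.02525       2.213       2.027     0.03432
  Change      -0.0212    -0.01414      0.0212     0.01414
  Equil      0.004046       2.199       2.048     0.04846
  solve Keq expr → x = 0.007068; check Q = 6.3010e+04
Then remove 0.6734 M of D.
Step 2:
                    B           G           D           M
  Initial    0.004046       2.199       1.375     0.04846
  Change    -0.001295 -8.6313e-04    0.001295  8.6313e-04
  Equil      0.002751       2.198       1.376     0.04932
  solve Keq expr → x = 4.3157e-04; check Q = 6.3010e+04
Then remove 0.4752 M of D.
Step 3:
                    B           G           D           M
  Initial    0.002751       2.198      0.9009     0.04932
  Change  -9.3269e-04 -6.2179e-04  9.3269e-04  6.2179e-04
  Equil      0.001818       2.197      0.9018     0.04994
  solve Keq expr → x = 3.1090e-04; check Q = 6.3010e+04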